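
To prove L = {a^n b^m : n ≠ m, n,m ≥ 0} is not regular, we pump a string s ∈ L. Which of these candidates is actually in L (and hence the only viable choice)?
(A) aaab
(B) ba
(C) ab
(A) aaab

The pumping lemma is applied to a string s that lies in L, so first check membership of each option:
- (A) aaab = a^3 b^1 with 3 ≠ 1, so it is in L ✓
- (B) ba has an a after a b, so it is not of the form a^n b^m and is not in L ✗
- (C) ab = a^1 b^1 has n = m = 1, so it is not in L ✗

Only (A) aaab is in L, so it is the only candidate that could play the role of s.
(In a complete proof one picks s in terms of the pumping length p so that |s| ≥ p is guaranteed; a fixed string like aaab illustrates the shape of such an s.)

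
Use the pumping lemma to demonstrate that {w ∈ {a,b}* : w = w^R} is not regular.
Assume for contradiction that L is regular, and let p ≥ 1 be the pumping length given by the pumping lemma.
Choose s = a^p b a^p. Then s ∈ L (it reads the same in both directions) and |s| = 2p + 1 ≥ p.
By the pumping lemma, s = xyz for some x, y, z with |xy| ≤ p, |y| ≥ 1, and xy^i z ∈ L for every i ≥ 0.
Since |xy| ≤ p and the first p symbols of s are all a's, y = a^k for some k with 1 ≤ k ≤ p.

Take i = 0: xy⁰z = a^(p − k) b a^p.
Its reversal is a^p b a^(p − k). These differ because the block of a's before the unique b has length p − k in one and p in the other, and p − k ≠ p since k ≥ 1. So xy⁰z is not a palindrome, i.e. xy⁰z ∉ L.

This contradicts the pumping lemma, which requires xy^i z ∈ L for all i ≥ 0.
Hence L = {w ∈ {a,b}* : w = w^R} is not regular. ∎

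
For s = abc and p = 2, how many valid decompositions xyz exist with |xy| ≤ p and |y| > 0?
3

For s = 'abc' with pumping length p = 2:

Constraints: |xy| ≤ 2, |y| > 0

Valid decompositions (|xy| ≤ p, |y| ≥ 1):
  • x='', y='a', z='bc'
  • x='a', y='b', z='c'
  • x='', y='ab', z='c'

Total count: 3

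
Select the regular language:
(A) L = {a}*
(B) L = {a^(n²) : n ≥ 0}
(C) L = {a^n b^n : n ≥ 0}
(A) {a}*

(A) L = {a}* is regular.

This can be recognized by a finite automaton (DFA/NFA).
Regular expressions like {a}* define regular languages.

The other choices are not regular:
- {a^(n²) : n ≥ 0}: After pumping, length is no longer a perfect square
- {a^n b^n : n ≥ 0}: After pumping, the number of a's and b's become unequal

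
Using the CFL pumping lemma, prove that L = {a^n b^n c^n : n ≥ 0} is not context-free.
Assume for contradiction that L is context-free, and let p ≥ 1 be the pumping length given by the pumping lemma for CFLs.
Choose s = a^p b^p c^p. Then s ∈ L and |s| = 3p ≥ p.
By the CFL pumping lemma, s = uvxyz for some u, v, x, y, z with |vxy| ≤ p, |vy| ≥ 1, and uv^i xy^i z ∈ L for every i ≥ 0.

Because |vxy| ≤ p, the window vxy cannot contain both an a and a c: any substring of s containing both must include the entire block b^p plus at least one a and one c, so it has length ≥ p + 2 > p.
Hence at least one of the letters a, c does not occur in vy at all.

Take i = 0: the string uxz is obtained from s by deleting |vy| ≥ 1 symbols, so |uxz| = 3p − |vy| < 3p.
But the letter (a or c) that does not occur in vy still occurs exactly p times in uxz. Every string of L with exactly p copies of some letter is a^p b^p c^p, of length 3p. Since |uxz| < 3p, uxz ∉ L.

This contradicts the CFL pumping lemma, which requires uv^i xy^i z ∈ L for all i ≥ 0.
Hence L = {a^n b^n c^n : n ≥ 0} is not context-free. ∎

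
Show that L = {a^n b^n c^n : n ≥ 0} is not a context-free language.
Assume for contradiction that L is context-free, and let p ≥ 1 be the pumping length given by the pumping lemma for CFLs.
Choose s = a^p b^p c^p. Then s ∈ L and |s| = 3p ≥ p.
By the CFL pumping lemma, s = uvxyz for some u, v, x, y, z with |vxy| ≤ p, |vy| ≥ 1, and uv^i xy^i z ∈ L for every i ≥ 0.

Because |vxy| ≤ p, the window vxy cannot contain both an a and a c: any substring of s containing both must include the entire block b^p plus at least one a and one c, so it has length ≥ p + 2 > p.
Hence at least one of the letters a, c does not occur in vy at all.

Take i = 0: the string uxz is obtained from s by deleting |vy| ≥ 1 symbols, so |uxz| = 3p − |vy| < 3p.
But the letter (a or c) that does not occur in vy still occurs exactly p times in uxz. Every string of L with exactly p copies of some letter is a^p b^p c^p, of length 3p. Since |uxz| < 3p, uxz ∉ L.

This contradicts the CFL pumping lemma, which requires uv^i xy^i z ∈ L for all i ≥ 0.
Hence L = {a^n b^n c^n : n ≥ 0} is not context-free. ∎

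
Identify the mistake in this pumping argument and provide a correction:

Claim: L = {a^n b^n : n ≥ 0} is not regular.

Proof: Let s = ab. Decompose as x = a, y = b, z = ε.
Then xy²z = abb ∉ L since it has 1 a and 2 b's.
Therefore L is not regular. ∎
Error: The string s = ab might be shorter than the pumping length p.

Correction: Choose s = a^p b^p to ensure |s| ≥ p. Also, the decomposition is wrong: with |xy| ≤ p, y cannot include b's when s starts with p a's.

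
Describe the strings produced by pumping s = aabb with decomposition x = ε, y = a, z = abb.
{xy^i z : i ≥ 0} = {a^(i+1) b^2 : i ≥ 0} = {abb, aabb, aaabb, ...}

With x = ε, y = a, z = abb: Starting with aabb and pumping the first 'a' (z = abb keeps the second 'a'), we get strings with i+1 a's followed by 2 b's for i = 0, 1, 2, ...; note bb is not produced because z always contributes one a.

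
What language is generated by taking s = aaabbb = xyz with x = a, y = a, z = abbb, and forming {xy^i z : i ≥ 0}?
{xy^i z : i ≥ 0} = {a^(2+i) b^3 : i ≥ 0} = {aabbb, aaabbb, aaaabbb, ...}

With x = a, y = a, z = abbb: Starting with aaabbb and pumping the second 'a', we get strings with 2+i a's followed by 3 b's for i = 0, 1, 2, ...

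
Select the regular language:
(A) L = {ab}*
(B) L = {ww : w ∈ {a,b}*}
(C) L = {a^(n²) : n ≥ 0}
(A) {ab}*

(A) L = {ab}* is regular.

This can be recognized by a finite automaton (DFA/NFA).
Regular expressions like {ab}* define regular languages.

The other choices are not regular:
- {ww : w ∈ {a,b}*}: After pumping, the two halves no longer match
- {a^(n²) : n ≥ 0}: After pumping, length is no longer a perfect square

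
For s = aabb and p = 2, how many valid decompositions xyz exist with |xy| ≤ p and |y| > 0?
3

For s = 'aabb' with pumping length p = 2:

Constraints: |xy| ≤ 2, |y| > 0

Valid decompositions (|xy| ≤ p, |y| ≥ 1):
  • x='', y='a', z='abb'
  • x='a', y='a', z='bb'
  • x='', y='aa', z='bb'

Total count: 3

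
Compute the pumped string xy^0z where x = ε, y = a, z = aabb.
aabb

Given x = '', y = 'a', z = 'aabb' and i = 0:

xy^0z = x + y·y·...·y (0 times) + z
       = '' + 'a'^0 + 'aabb'
       = '' + '' + 'aabb'
       = 'aabb'

The pumped string is 'aabb' with length 4.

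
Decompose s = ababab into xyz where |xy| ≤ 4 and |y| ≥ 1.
x = '', y = 'abab', z = 'ab'

For s = ababab and p = 4, one valid decomposition is:
- x = '' (length 0)
- y = 'abab' (length 4)
- z = 'ab' (length 2)

Verification:
- xyz = '' + 'abab' + 'ab' = ababab ✓
- |xy| = 4 ≤ 4 ✓
- |y| = 4 > 0 ✓

All pumping lemma constraints are satisfied.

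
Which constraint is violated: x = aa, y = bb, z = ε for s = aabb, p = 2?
Violated: |xy| ≤ p

The decomposition x = aa, y = bb, z = ε for s = aabb with p = 2
violates the constraint: |xy| ≤ p

|xy| = |aabb| = 4 > 2 = p. The decomposition puts too many characters in xy.

Pumping lemma constraints:
1. xyz = s (decomposition is valid)
2. |xy| ≤ p
3. |y| > 0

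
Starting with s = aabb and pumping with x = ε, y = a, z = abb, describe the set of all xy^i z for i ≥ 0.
{xy^i z : i ≥ 0} = {a^(i+1) b^2 : i ≥ 0} = {abb, aabb, aaabb, ...}

With x = ε, y = a, z = abb: Starting with aabb and pumping the first 'a' (z = abb keeps the second 'a'), we get strings with i+1 a's followed by 2 b's for i = 0, 1, 2, ...; note bb is not produced because z always contributes one a.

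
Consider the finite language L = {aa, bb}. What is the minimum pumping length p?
p = 3

For a finite language L, the pumping lemma holds vacuously if p > max|s| for s ∈ L.

The longest string in L = {aa, bb} has length 2.
If p = 3, then no string s ∈ L has |s| ≥ p, so the condition is vacuously true.

The minimum pumping length is p = 3.

Why no smaller p works: for any p ≤ 2, the longest string s ∈ L has |s| = 2 ≥ p, so it would
have to be pumpable; but pumping up (i = 2, 3, ...) produces ever longer strings, which cannot all lie in the
finite language L. So the pumping property fails for every p ≤ 2.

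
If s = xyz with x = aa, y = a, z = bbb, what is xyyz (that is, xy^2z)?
aaaabbb

Given x = 'aa', y = 'a', z = 'bbb' and i = 2:

xy^2z = x + y·y·...·y (2 times) + z
       = 'aa' + 'a'^2 + 'bbb'
       = 'aa' + 'aa' + 'bbb'
       = 'aaaabbb'

The pumped string is 'aaaabbb' with length 7.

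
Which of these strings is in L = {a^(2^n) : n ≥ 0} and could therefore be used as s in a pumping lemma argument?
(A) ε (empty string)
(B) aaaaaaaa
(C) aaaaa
(B) aaaaaaaa

The pumping lemma is applied to a string s that lies in L, so first check membership of each option:
- (A) ε has length 0, which is not a power of 2, so it is not in L ✗
- (B) aaaaaaaa has length 8 = 2^3, so it is in L ✓
- (C) aaaaa has length 5, strictly between 2^2 = 4 and 2^3 = 8, so it is not in L ✗

Only (B) aaaaaaaa is in L, so it is the only candidate that could play the role of s.
(In a complete proof one picks s in terms of the pumping length p so that |s| ≥ p is guaranteed; a fixed string like aaaaaaaa illustrates the shape of such an s.)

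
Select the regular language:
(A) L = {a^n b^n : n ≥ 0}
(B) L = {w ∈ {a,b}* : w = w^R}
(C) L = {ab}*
(C) {ab}*

(C) L = {ab}* is regular.

This can be recognized by a finite automaton (DFA/NFA).
Regular expressions like {ab}* define regular languages.

The other choices are not regular:
- {w ∈ {a,b}* : w = w^R}: After pumping, the string is no longer symmetric
- {a^n b^n : n ≥ 0}: After pumping, the number of a's and b's become unequal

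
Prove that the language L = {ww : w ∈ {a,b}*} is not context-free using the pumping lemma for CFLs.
Assume for contradiction that L is context-free, and let p ≥ 1 be the pumping length given by the pumping lemma for CFLs.
Choose s = a^p b^p a^p b^p. Then s ∈ L (take w = a^p b^p) and |s| = 4p ≥ p.
By the CFL pumping lemma, s = uvxyz for some u, v, x, y, z with |vxy| ≤ p, |vy| ≥ 1, and uv^i xy^i z ∈ L for every i ≥ 0.

Write s as four blocks A₁ B₁ A₂ B₂ with A₁ = A₂ = a^p and B₁ = B₂ = b^p. Since |vxy| ≤ p, the window vxy lies inside at most two adjacent blocks. Take i = 0 and let t = uxz, so |t| = 4p − |vy| with 1 ≤ |vy| ≤ p. If |t| is odd, t ∉ L immediately, so assume |vy| is even (hence |vy| ≥ 2) and |t|/2 = 2p − |vy|/2, which satisfies p ≤ |t|/2 ≤ 2p − 1.

Case 1 (vxy inside A₁B₁): t = a^(p−j) b^(p−l) a^p b^p with j + l = |vy|. The second half of t has length < 2p, so it is a suffix of the trailing a^p b^p and ends in b; the first half is a^(p−j) b^(p−l) a^((j+l)/2), which ends in a because (j+l)/2 ≥ 1. The halves differ, so t ∉ L.

Case 2 (vxy inside B₁A₂, straddling the middle): t = a^p b^(p−j) a^(p−l) b^p with j + l = |vy|. If t = ww, then w is a prefix of t of length ≥ p, so w begins with a^p; and w is a suffix of t of length ≥ p, so w ends with b^p. That forces |w| ≥ 2p, contradicting |w| = |t|/2 ≤ 2p − 1. So t ∉ L.

Case 3 (vxy inside A₂B₂): t = a^p b^p a^(p−j) b^(p−l) with j + l = |vy|. The first half of t is a prefix of a^p b^p, so it begins with a; the second half is b^((j+l)/2) a^(p−j) b^(p−l), which begins with b. The halves differ, so t ∉ L.

In every case uv⁰xy⁰z = uxz ∉ L.

This contradicts the CFL pumping lemma, which requires uv^i xy^i z ∈ L for all i ≥ 0.
Hence L = {ww : w ∈ {a,b}*} is not context-free. ∎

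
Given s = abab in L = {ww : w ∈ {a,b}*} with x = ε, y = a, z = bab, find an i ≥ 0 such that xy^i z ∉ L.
i = 2

xy²z = ε · aa · bab = aabab; aabab has odd length 5, so it cannot be written as ww and is not in L.
(Other choices also work, e.g. i = 0, 3; only i = 1 is guaranteed to stay in L since xy¹z = s.)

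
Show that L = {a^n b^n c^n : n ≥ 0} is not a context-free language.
Assume for contradiction that L is context-free, and let p ≥ 1 be the pumping length given by the pumping lemma for CFLs.
Choose s = a^p b^p c^p. Then s ∈ L and |s| = 3p ≥ p.
By the CFL pumping lemma, s = uvxyz for some u, v, x, y, z with |vxy| ≤ p, |vy| ≥ 1, and uv^i xy^i z ∈ L for every i ≥ 0.

Because |vxy| ≤ p, the window vxy cannot contain both an a and a c: any substring of s containing both must include the entire block b^p plus at least one a and one c, so it has length ≥ p + 2 > p.
Hence at least one of the letters a, c does not occur in vy at all.

Take i = 0: the string uxz is obtained from s by deleting |vy| ≥ 1 symbols, so |uxz| = 3p − |vy| < 3p.
But the letter (a or c) that does not occur in vy still occurs exactly p times in uxz. Every string of L with exactly p copies of some letter is a^p b^p c^p, of length 3p. Since |uxz| < 3p, uxz ∉ L.

This contradicts the CFL pumping lemma, which requires uv^i xy^i z ∈ L for all i ≥ 0.
Hence L = {a^n b^n c^n : n ≥ 0} is not context-free. ∎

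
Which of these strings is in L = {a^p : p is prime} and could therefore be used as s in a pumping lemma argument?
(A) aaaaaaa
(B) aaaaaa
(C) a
(A) aaaaaaa

The pumping lemma is applied to a string s that lies in L, so first check membership of each option:
- (A) aaaaaaa has length 7, which is prime, so it is in L ✓
- (B) aaaaaa has length 6 = 2 × 3, which is not prime, so it is not in L ✗
- (C) a has length 1, which is not prime, so it is not in L ✗

Only (A) aaaaaaa is in L, so it is the only candidate that could play the role of s.
(In a complete proof one picks s in terms of the pumping length p so that |s| ≥ p is guaranteed; a fixed string like aaaaaaa illustrates the shape of such an s.)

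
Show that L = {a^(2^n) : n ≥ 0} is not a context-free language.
Assume for contradiction that L is context-free, and let p ≥ 1 be the pumping length given by the pumping lemma for CFLs.
Choose s = a^(2^p). Then s ∈ L and |s| = 2^p ≥ p.
By the CFL pumping lemma, s = uvxyz for some u, v, x, y, z with |vxy| ≤ p, |vy| ≥ 1, and uv^i xy^i z ∈ L for every i ≥ 0.
All symbols are a's, so only lengths matter: let k = |vy|, with 1 ≤ k ≤ |vxy| ≤ p < 2^p.

Take i = 2: |uv²xy²z| = 2^p + k, and 2^p < 2^p + k < 2^p + 2^p = 2^(p+1).
So the length lies strictly between consecutive powers of two and is not a power of 2; uv²xy²z ∉ L.

This contradicts the CFL pumping lemma, which requires uv^i xy^i z ∈ L for all i ≥ 0.
Hence L = {a^(2^n) : n ≥ 0} is not context-free. ∎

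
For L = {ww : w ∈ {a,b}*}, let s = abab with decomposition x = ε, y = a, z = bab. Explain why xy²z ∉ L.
xy²z = aabab ∉ L

Pumping with i = 2 replaces y = a by y² = aa:
- Original: s = xyz = abab; abab splits into halves ab · ab, which are equal, so it is in L (w = ab)
- Pumped: xy²z = ε · aa · bab = aabab
- aabab has odd length 5, so it cannot be written as ww and is not in L

The pumping lemma would require xy²z ∈ L, so this decomposition yields a contradiction.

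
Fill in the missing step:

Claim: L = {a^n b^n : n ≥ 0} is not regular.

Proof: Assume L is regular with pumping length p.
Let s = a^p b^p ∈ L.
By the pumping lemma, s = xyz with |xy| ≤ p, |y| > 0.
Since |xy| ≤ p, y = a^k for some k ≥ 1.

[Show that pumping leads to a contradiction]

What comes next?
Consider xy²z = a^(p+k) b^p.

Since k ≥ 1, we have p + k > p.
So xy²z has more a's than b's: (p+k) a's vs p b's.
This means xy²z ∉ L because a^n b^n requires equal counts.

This contradicts the pumping lemma which states xy²z ∈ L.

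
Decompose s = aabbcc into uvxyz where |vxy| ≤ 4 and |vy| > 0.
u='a', v='a', x='bb', y='c', z='c'

For s = aabbcc with pumping length p = 4:

One valid decomposition:
- u = 'a'
- v = 'a'
- x = 'bb'
- y = 'c'
- z = 'c'

Verification:
- uvxyz = 'a' + 'a' + 'bb' + 'c' + 'c' = aabbcc ✓
- |vxy| = |'abbc'| = 4 ≤ 4 ✓
- |vy| = |'ac'| = 2 > 0 ✓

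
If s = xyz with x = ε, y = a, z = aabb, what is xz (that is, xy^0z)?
aabb

Given x = '', y = 'a', z = 'aabb' and i = 0:

xy^0z = x + y·y·...·y (0 times) + z
       = '' + 'a'^0 + 'aabb'
       = '' + '' + 'aabb'
       = 'aabb'

The pumped string is 'aabb' with length 4.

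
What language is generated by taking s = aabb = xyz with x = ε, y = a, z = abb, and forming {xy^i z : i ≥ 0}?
{xy^i z : i ≥ 0} = {a^(i+1) b^2 : i ≥ 0} = {abb, aabb, aaabb, ...}

With x = ε, y = a, z = abb: Starting with aabb and pumping the first 'a' (z = abb keeps the second 'a'), we get strings with i+1 a's followed by 2 b's for i = 0, 1, 2, ...; note bb is not produced because z always contributes one a.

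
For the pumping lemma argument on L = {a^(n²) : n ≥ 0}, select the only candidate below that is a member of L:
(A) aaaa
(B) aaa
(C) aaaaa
(A) aaaa

The pumping lemma is applied to a string s that lies in L, so first check membership of each option:
- (A) aaaa has length 4 = 2², a perfect square, so it is in L ✓
- (B) aaa has length 3, strictly between 1² = 1 and 2² = 4, so it is not in L ✗
- (C) aaaaa has length 5, strictly between 2² = 4 and 3² = 9, so it is not in L ✗

Only (A) aaaa is in L, so it is the only candidate that could play the role of s.
(In a complete proof one picks s in terms of the pumping length p so that |s| ≥ p is guaranteed; a fixed string like aaaa illustrates the shape of such an s.)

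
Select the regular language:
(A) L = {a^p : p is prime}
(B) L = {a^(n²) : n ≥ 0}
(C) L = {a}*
(C) {a}*

(C) L = {a}* is regular.

This can be recognized by a finite automaton (DFA/NFA).
Regular expressions like {a}* define regular languages.

The other choices are not regular:
- {a^(n²) : n ≥ 0}: After pumping, length is no longer a perfect square
- {a^p : p is prime}: After pumping, the length becomes composite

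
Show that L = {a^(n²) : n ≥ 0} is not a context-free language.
Assume for contradiction that L is context-free, and let p ≥ 1 be the pumping length given by the pumping lemma for CFLs.
Choose s = a^(p²). Then s ∈ L and |s| = p² ≥ p.
By the CFL pumping lemma, s = uvxyz for some u, v, x, y, z with |vxy| ≤ p, |vy| ≥ 1, and uv^i xy^i z ∈ L for every i ≥ 0.
All symbols are a's, so only lengths matter: let k = |vy|, with 1 ≤ k ≤ |vxy| ≤ p.

Take i = 2: |uv²xy²z| = p² + k, and p² < p² + k ≤ p² + p < (p + 1)².
So the length lies strictly between consecutive squares and is not a perfect square; uv²xy²z ∉ L.

This contradicts the CFL pumping lemma, which requires uv^i xy^i z ∈ L for all i ≥ 0.
Hence L = {a^(n²) : n ≥ 0} is not context-free. ∎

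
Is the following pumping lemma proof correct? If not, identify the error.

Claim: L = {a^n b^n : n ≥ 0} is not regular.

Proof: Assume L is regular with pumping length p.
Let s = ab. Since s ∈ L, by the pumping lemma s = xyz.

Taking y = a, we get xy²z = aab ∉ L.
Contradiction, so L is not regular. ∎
The proof is INCORRECT.

Error: The string s = ab may be shorter than p.
The pumping lemma only applies to strings with |s| ≥ p, and p is not under our control.
We must choose s in terms of p, e.g. s = a^p b^p, to ensure |s| ≥ p.
(The proof also fixes one particular y; a valid argument must handle every decomposition with |xy| ≤ p and |y| ≥ 1 — for s = a^p b^p this forces y = a^k, and then xy²z = a^(p+k) b^p ∉ L.)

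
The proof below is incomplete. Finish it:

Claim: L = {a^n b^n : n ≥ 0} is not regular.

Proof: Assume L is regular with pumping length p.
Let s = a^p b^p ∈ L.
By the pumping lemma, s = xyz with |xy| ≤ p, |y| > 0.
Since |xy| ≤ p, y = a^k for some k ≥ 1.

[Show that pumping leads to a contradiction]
Consider xy²z = a^(p+k) b^p.

Since k ≥ 1, we have p + k > p.
So xy²z has more a's than b's: (p+k) a's vs p b's.
This means xy²z ∉ L because a^n b^n requires equal counts.

This contradicts the pumping lemma which states xy²z ∈ L.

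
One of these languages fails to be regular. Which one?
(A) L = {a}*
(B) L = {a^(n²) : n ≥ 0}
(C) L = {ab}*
(B) {a^(n²) : n ≥ 0}

(B) L = {a^(n²) : n ≥ 0} is NOT regular.

The pumping lemma can be used to prove this:
After pumping, length is no longer a perfect square

The other languages are regular because they can be recognized by finite automata.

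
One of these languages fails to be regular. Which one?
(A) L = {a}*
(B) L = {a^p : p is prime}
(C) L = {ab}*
(B) {a^p : p is prime}

(B) L = {a^p : p is prime} is NOT regular.

The pumping lemma can be used to prove this:
After pumping, the length becomes composite

The other languages are regular because they can be recognized by finite automata.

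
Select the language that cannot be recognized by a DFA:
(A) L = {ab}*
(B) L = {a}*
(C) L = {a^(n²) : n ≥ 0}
(C) {a^(n²) : n ≥ 0}

(C) L = {a^(n²) : n ≥ 0} is NOT regular.

The pumping lemma can be used to prove this:
After pumping, length is no longer a perfect square

The other languages are regular because they can be recognized by finite automata.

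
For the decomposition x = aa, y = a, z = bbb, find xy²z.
aaaabbb

Given x = 'aa', y = 'a', z = 'bbb' and i = 2:

xy^2z = x + y·y·...·y (2 times) + z
       = 'aa' + 'a'^2 + 'bbb'
       = 'aa' + 'aa' + 'bbb'
       = 'aaaabbb'

The pumped string is 'aaaabbb' with length 7.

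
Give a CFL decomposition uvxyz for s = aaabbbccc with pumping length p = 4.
u='aa', v='a', x='bb', y='b', z='ccc'

For s = aaabbbccc with pumping length p = 4:

One valid decomposition:
- u = 'aa'
- v = 'a'
- x = 'bb'
- y = 'b'
- z = 'ccc'

Verification:
- uvxyz = 'aa' + 'a' + 'bb' + 'b' + 'ccc' = aaabbbccc ✓
- |vxy| = |'abbb'| = 4 ≤ 4 ✓
- |vy| = |'ab'| = 2 > 0 ✓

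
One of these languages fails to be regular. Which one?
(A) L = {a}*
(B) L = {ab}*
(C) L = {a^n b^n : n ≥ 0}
(C) {a^n b^n : n ≥ 0}

(C) L = {a^n b^n : n ≥ 0} is NOT regular.

The pumping lemma can be used to prove this:
After pumping, the number of a's and b's become unequal

The other languages are regular because they can be recognized by finite automata.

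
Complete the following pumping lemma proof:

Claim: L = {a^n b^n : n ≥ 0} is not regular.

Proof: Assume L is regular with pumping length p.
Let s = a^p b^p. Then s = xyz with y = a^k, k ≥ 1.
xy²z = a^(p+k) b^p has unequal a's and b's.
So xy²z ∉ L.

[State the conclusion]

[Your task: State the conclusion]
This contradicts the pumping lemma for regular languages,
which guarantees xy^i z ∈ L for all i ≥ 0.

Since our assumption that L is regular leads to a contradiction,
we conclude that L = {a^n b^n : n ≥ 0} is NOT regular. ∎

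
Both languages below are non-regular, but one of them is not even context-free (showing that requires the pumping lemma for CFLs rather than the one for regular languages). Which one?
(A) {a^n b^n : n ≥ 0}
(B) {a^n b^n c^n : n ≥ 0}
(B) {a^n b^n c^n : n ≥ 0}

(B) {a^n b^n c^n : n ≥ 0} requires the CFL pumping lemma.

- {a^n b^n : n ≥ 0} is context-free (but not regular)
  • Can be shown non-regular with the regular pumping lemma
  • After pumping, the number of a's and b's become unequal

- {a^n b^n c^n : n ≥ 0} is NOT context-free
  • Requires the CFL pumping lemma to prove
  • Cannot maintain three equal counts simultaneously

The CFL pumping lemma is "stronger" in that it can prove non-membership
in the larger class of context-free languages.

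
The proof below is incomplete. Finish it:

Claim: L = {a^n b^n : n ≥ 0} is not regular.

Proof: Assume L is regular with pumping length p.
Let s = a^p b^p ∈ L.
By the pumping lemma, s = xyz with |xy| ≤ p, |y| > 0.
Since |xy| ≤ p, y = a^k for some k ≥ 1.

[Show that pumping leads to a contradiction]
Consider xy²z = a^(p+k) b^p.

Since k ≥ 1, we have p + k > p.
So xy²z has more a's than b's: (p+k) a's vs p b's.
This means xy²z ∉ L because a^n b^n requires equal counts.

This contradicts the pumping lemma which states xy²z ∈ L.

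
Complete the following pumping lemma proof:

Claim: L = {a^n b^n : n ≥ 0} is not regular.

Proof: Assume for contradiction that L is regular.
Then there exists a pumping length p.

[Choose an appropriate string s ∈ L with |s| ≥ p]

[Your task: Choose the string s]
s = a^p b^p

This string is in L (has equal a's and b's) and has length 2p ≥ p.
Any decomposition xyz with |xy| ≤ p means y consists only of a's,
so pumping will unbalance the counts.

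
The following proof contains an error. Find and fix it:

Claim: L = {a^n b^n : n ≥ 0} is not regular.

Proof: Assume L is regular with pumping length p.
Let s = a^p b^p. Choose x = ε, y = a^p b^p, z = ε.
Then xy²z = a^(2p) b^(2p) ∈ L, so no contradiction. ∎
Error: The decomposition violates |xy| ≤ p. With y = a^p b^p, |xy| = |y| = 2p > p. (The proof also miscomputes xy²z, which would be a^p b^p a^p b^p rather than a^(2p) b^(2p), and it wrongly treats one harmless decomposition as settling the matter — the prover does not get to choose the decomposition.)

Correction: The pumping lemma requires |xy| ≤ p, and the argument must handle every decomposition satisfying |xy| ≤ p, |y| ≥ 1. Since s starts with p a's, any such y consists only of a's, say y = a^k with k ≥ 1. Then xy²z = a^(p+k) b^p has unequal numbers of a's and b's, so xy²z ∉ L — the required contradiction.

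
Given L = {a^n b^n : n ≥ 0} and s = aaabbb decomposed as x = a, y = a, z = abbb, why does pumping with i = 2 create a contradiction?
xy²z = aaaabbb ∉ L

Pumping with i = 2 replaces y = a by y² = aa:
- Original: s = xyz = aaabbb; aaabbb = a^3 b^3 has equal counts (3 = 3), so it is in L
- Pumped: xy²z = a · aa · abbb = aaaabbb
- aaaabbb has 4 a's and 3 b's; 4 ≠ 3, so it is not in L

The pumping lemma would require xy²z ∈ L, so this decomposition yields a contradiction.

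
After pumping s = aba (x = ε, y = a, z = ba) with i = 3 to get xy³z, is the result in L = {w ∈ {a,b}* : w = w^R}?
No

xy³z = ε · aaa · ba = aaaba.
aaaba reversed is abaaa ≠ aaaba, so it is not a palindrome and is not in L.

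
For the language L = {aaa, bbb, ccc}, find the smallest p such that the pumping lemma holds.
p = 4

For a finite language L, the pumping lemma holds vacuously if p > max|s| for s ∈ L.

The longest string in L = {aaa, bbb, ccc} has length 3.
If p = 4, then no string s ∈ L has |s| ≥ p, so the condition is vacuously true.

The minimum pumping length is p = 4.

Why no smaller p works: for any p ≤ 3, the longest string s ∈ L has |s| = 3 ≥ p, so it would
have to be pumpable; but pumping up (i = 2, 3, ...) produces ever longer strings, which cannot all lie in the
finite language L. So the pumping property fails for every p ≤ 3.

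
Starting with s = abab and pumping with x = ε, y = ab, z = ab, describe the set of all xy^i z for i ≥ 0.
{xy^i z : i ≥ 0} = {(ab)^(i+1) : i ≥ 0} = {ab, abab, ababab, ...}

With x = ε, y = ab, z = ab: Pumping 'ab' gives strings of alternating a's and b's.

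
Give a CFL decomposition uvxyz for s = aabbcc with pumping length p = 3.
u='aa', v='b', x='b', y='c', z='c'

For s = aabbcc with pumping length p = 3:

One valid decomposition:
- u = 'aa'
- v = 'b'
- x = 'b'
- y = 'c'
- z = 'c'

Verification:
- uvxyz = 'aa' + 'b' + 'b' + 'c' + 'c' = aabbcc ✓
- |vxy| = |'bbc'| = 3 ≤ 3 ✓
- |vy| = |'bc'| = 2 > 0 ✓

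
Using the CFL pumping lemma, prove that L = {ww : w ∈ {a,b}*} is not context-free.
Assume for contradiction that L is context-free, and let p ≥ 1 be the pumping length given by the pumping lemma for CFLs.
Choose s = a^p b^p a^p b^p. Then s ∈ L (take w = a^p b^p) and |s| = 4p ≥ p.
By the CFL pumping lemma, s = uvxyz for some u, v, x, y, z with |vxy| ≤ p, |vy| ≥ 1, and uv^i xy^i z ∈ L for every i ≥ 0.

Write s as four blocks A₁ B₁ A₂ B₂ with A₁ = A₂ = a^p and B₁ = B₂ = b^p. Since |vxy| ≤ p, the window vxy lies inside at most two adjacent blocks. Take i = 0 and let t = uxz, so |t| = 4p − |vy| with 1 ≤ |vy| ≤ p. If |t| is odd, t ∉ L immediately, so assume |vy| is even (hence |vy| ≥ 2) and |t|/2 = 2p − |vy|/2, which satisfies p ≤ |t|/2 ≤ 2p − 1.

Case 1 (vxy inside A₁B₁): t = a^(p−j) b^(p−l) a^p b^p with j + l = |vy|. The second half of t has length < 2p, so it is a suffix of the trailing a^p b^p and ends in b; the first half is a^(p−j) b^(p−l) a^((j+l)/2), which ends in a because (j+l)/2 ≥ 1. The halves differ, so t ∉ L.

Case 2 (vxy inside B₁A₂, straddling the middle): t = a^p b^(p−j) a^(p−l) b^p with j + l = |vy|. If t = ww, then w is a prefix of t of length ≥ p, so w begins with a^p; and w is a suffix of t of length ≥ p, so w ends with b^p. That forces |w| ≥ 2p, contradicting |w| = |t|/2 ≤ 2p − 1. So t ∉ L.

Case 3 (vxy inside A₂B₂): t = a^p b^p a^(p−j) b^(p−l) with j + l = |vy|. The first half of t is a prefix of a^p b^p, so it begins with a; the second half is b^((j+l)/2) a^(p−j) b^(p−l), which begins with b. The halves differ, so t ∉ L.

In every case uv⁰xy⁰z = uxz ∉ L.

This contradicts the CFL pumping lemma, which requires uv^i xy^i z ∈ L for all i ≥ 0.
Hence L = {ww : w ∈ {a,b}*} is not context-free. ∎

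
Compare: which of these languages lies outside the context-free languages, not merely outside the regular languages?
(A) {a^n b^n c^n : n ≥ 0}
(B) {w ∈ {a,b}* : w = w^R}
(A) {a^n b^n c^n : n ≥ 0}

(A) {a^n b^n c^n : n ≥ 0} requires the CFL pumping lemma.

- {w ∈ {a,b}* : w = w^R} is context-free (but not regular)
  • Can be shown non-regular with the regular pumping lemma
  • After pumping, the string is no longer symmetric

- {a^n b^n c^n : n ≥ 0} is NOT context-free
  • Requires the CFL pumping lemma to prove
  • Cannot maintain three equal counts simultaneously

The CFL pumping lemma is "stronger" in that it can prove non-membership
in the larger class of context-free languages.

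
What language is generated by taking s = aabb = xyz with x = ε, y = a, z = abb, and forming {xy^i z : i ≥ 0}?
{xy^i z : i ≥ 0} = {a^(i+1) b^2 : i ≥ 0} = {abb, aabb, aaabb, ...}

With x = ε, y = a, z = abb: Starting with aabb and pumping the first 'a' (z = abb keeps the second 'a'), we get strings with i+1 a's followed by 2 b's for i = 0, 1, 2, ...; note bb is not produced because z always contributes one a.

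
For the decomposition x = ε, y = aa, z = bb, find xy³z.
aaaaaabb

Given x = '', y = 'aa', z = 'bb' and i = 3:

xy^3z = x + y·y·...·y (3 times) + z
       = '' + 'aa'^3 + 'bb'
       = '' + 'aaaaaa' + 'bb'
       = 'aaaaaabb'

The pumped string is 'aaaaaabb' with length 8.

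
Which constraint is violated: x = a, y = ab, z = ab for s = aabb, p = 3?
Violated: xyz = s

The decomposition x = a, y = ab, z = ab for s = aabb with p = 3
violates the constraint: xyz = s

xyz = 'a' + 'ab' + 'ab' = 'aabab' ≠ 'aabb' = s. The decomposition doesn't reconstruct s.

Pumping lemma constraints:
1. xyz = s (decomposition is valid)
2. |xy| ≤ p
3. |y| > 0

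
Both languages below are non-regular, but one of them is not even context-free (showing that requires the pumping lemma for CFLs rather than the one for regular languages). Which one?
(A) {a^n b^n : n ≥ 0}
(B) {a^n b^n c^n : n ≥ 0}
(B) {a^n b^n c^n : n ≥ 0}

(B) {a^n b^n c^n : n ≥ 0} requires the CFL pumping lemma.

- {a^n b^n : n ≥ 0} is context-free (but not regular)
  • Can be shown non-regular with the regular pumping lemma
  • After pumping, the number of a's and b's become unequal

- {a^n b^n c^n : n ≥ 0} is NOT context-free
  • Requires the CFL pumping lemma to prove
  • Cannot maintain three equal counts simultaneously

The CFL pumping lemma is "stronger" in that it can prove non-membership
in the larger class of context-free languages.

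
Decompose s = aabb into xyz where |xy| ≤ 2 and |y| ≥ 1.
x = 'a', y = 'a', z = 'bb'

For s = aabb and p = 2, one valid decomposition is:
- x = 'a' (length 1)
- y = 'a' (length 1)
- z = 'bb' (length 2)

Verification:
- xyz = 'a' + 'a' + 'bb' = aabb ✓
- |xy| = 2 ≤ 2 ✓
- |y| = 1 > 0 ✓

All pumping lemma constraints are satisfied.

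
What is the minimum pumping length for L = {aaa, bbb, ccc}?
p = 4

For a finite language L, the pumping lemma holds vacuously if p > max|s| for s ∈ L.

The longest string in L = {aaa, bbb, ccc} has length 3.
If p = 4, then no string s ∈ L has |s| ≥ p, so the condition is vacuously true.

The minimum pumping length is p = 4.

Why no smaller p works: for any p ≤ 3, the longest string s ∈ L has |s| = 3 ≥ p, so it would
have to be pumpable; but pumping up (i = 2, 3, ...) produces ever longer strings, which cannot all lie in the
finite language L. So the pumping property fails for every p ≤ 3.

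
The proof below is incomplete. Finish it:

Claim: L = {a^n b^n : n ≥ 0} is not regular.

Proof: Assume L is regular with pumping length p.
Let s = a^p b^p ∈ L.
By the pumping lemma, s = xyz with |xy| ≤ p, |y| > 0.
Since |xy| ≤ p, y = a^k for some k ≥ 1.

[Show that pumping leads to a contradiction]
Consider xy²z = a^(p+k) b^p.

Since k ≥ 1, we have p + k > p.
So xy²z has more a's than b's: (p+k) a's vs p b's.
This means xy²z ∉ L because a^n b^n requires equal counts.

This contradicts the pumping lemma which states xy²z ∈ L.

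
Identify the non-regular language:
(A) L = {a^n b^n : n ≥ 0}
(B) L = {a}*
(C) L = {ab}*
(A) {a^n b^n : n ≥ 0}

(A) L = {a^n b^n : n ≥ 0} is NOT regular.

The pumping lemma can be used to prove this:
After pumping, the number of a's and b's become unequal

The other languages are regular because they can be recognized by finite automata.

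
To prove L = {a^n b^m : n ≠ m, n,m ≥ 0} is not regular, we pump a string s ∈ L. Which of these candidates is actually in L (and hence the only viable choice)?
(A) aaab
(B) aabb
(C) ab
(A) aaab

The pumping lemma is applied to a string s that lies in L, so first check membership of each option:
- (A) aaab = a^3 b^1 with 3 ≠ 1, so it is in L ✓
- (B) aabb = a^2 b^2 has n = m = 2, so it is not in L ✗
- (C) ab = a^1 b^1 has n = m = 1, so it is not in L ✗

Only (A) aaab is in L, so it is the only candidate that could play the role of s.
(In a complete proof one picks s in terms of the pumping length p so that |s| ≥ p is guaranteed; a fixed string like aaab illustrates the shape of such an s.)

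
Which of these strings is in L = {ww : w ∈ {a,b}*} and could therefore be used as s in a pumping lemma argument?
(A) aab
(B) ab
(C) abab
(C) abab

The pumping lemma is applied to a string s that lies in L, so first check membership of each option:
- (A) aab has odd length 3, so it cannot be written as ww and is not in L ✗
- (B) ab has length 2; its halves are a and b, which differ, so it is not in L ✗
- (C) abab splits into halves ab · ab, which are equal, so it is in L (w = ab) ✓

Only (C) abab is in L, so it is the only candidate that could play the role of s.
(In a complete proof one picks s in terms of the pumping length p so that |s| ≥ p is guaranteed; a fixed string like abab illustrates the shape of such an s.)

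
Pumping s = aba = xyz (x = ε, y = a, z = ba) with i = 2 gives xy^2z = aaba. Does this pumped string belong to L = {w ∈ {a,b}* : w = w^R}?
No

xy²z = ε · aa · ba = aaba.
aaba reversed is abaa ≠ aaba, so it is not a palindrome and is not in L.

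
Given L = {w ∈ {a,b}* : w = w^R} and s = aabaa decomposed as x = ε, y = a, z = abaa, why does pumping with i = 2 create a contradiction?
xy²z = aaabaa ∉ L

Pumping with i = 2 replaces y = a by y² = aa:
- Original: s = xyz = aabaa; aabaa reversed is aabaa, the same string, so it is a palindrome and is in L
- Pumped: xy²z = ε · aa · abaa = aaabaa
- aaabaa reversed is aabaaa ≠ aaabaa, so it is not a palindrome and is not in L

The pumping lemma would require xy²z ∈ L, so this decomposition yields a contradiction.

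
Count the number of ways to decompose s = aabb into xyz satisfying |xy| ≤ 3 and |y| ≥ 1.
6

For s = 'aabb' with pumping length p = 3:

Constraints: |xy| ≤ 3, |y| > 0

Valid decompositions (|xy| ≤ p, |y| ≥ 1):
  • x='', y='a', z='abb'
  • x='a', y='a', z='bb'
  • x='', y='aa', z='bb'
  • x='aa', y='b', z='b'
  • x='a', y='ab', z='b'
  • x='', y='aab', z='b'

Total count: 6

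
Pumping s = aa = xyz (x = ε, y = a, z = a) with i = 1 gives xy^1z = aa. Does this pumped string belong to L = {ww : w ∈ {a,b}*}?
Yes

xy¹z = ε · a · a = aa.
aa splits into halves a · a, which are equal, so it is in L (w = a).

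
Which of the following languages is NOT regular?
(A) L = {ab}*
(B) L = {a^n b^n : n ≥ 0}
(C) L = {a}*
(B) {a^n b^n : n ≥ 0}

(B) L = {a^n b^n : n ≥ 0} is NOT regular.

The pumping lemma can be used to prove this:
After pumping, the number of a's and b's become unequal

The other languages are regular because they can be recognized by finite automata.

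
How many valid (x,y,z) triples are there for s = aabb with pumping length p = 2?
3

For s = 'aabb' with pumping length p = 2:

Constraints: |xy| ≤ 2, |y| > 0

Valid decompositions (|xy| ≤ p, |y| ≥ 1):
  • x='', y='a', z='abb'
  • x='a', y='a', z='bb'
  • x='', y='aa', z='bb'

Total count: 3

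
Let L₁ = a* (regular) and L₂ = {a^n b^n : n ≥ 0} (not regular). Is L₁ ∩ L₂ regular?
Yes — L₁ ∩ L₂ is regular.

A string of a* contains no b's, and the only string of {a^n b^n} with no b's is ε (n = 0). So L₁ ∩ L₂ = {ε}, a finite language, which is regular.

Note that the bare facts "L₁ regular, L₂ non-regular" do not settle the question by themselves: the closure of regular languages under ∪, ∩, complement and difference applies only when BOTH operands are regular. With a non-regular operand the result can come out regular or non-regular depending on the specific languages, so one has to work out L₁ ∩ L₂ for this particular pair, as above.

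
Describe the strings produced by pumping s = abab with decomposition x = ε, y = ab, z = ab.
{xy^i z : i ≥ 0} = {(ab)^(i+1) : i ≥ 0} = {ab, abab, ababab, ...}

With x = ε, y = ab, z = ab: Pumping 'ab' gives strings of alternating a's and b's.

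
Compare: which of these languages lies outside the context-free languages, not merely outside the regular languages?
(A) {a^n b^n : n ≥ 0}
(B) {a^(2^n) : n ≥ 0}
(B) {a^(2^n) : n ≥ 0}

(B) {a^(2^n) : n ≥ 0} requires the CFL pumping lemma.

- {a^n b^n : n ≥ 0} is context-free (but not regular)
  • Can be shown non-regular with the regular pumping lemma
  • After pumping, the number of a's and b's become unequal

- {a^(2^n) : n ≥ 0} is NOT context-free
  • Requires the CFL pumping lemma to prove
  • Gaps between powers of 2 grow exponentially

The CFL pumping lemma is "stronger" in that it can prove non-membership
in the larger class of context-free languages.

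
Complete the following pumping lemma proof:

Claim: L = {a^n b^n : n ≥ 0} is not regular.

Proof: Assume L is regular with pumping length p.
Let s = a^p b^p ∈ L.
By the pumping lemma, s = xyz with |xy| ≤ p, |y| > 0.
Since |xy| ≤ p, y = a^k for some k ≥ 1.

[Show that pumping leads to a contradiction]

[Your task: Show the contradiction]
Consider xy²z = a^(p+k) b^p.

Since k ≥ 1, we have p + k > p.
So xy²z has more a's than b's: (p+k) a's vs p b's.
This means xy²z ∉ L because a^n b^n requires equal counts.

This contradicts the pumping lemma which states xy²z ∈ L.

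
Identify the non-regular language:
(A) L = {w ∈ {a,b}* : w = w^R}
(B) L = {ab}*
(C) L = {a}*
(A) {w ∈ {a,b}* : w = w^R}

(A) L = {w ∈ {a,b}* : w = w^R} is NOT regular.

The pumping lemma can be used to prove this:
After pumping, the string is no longer symmetric

The other languages are regular because they can be recognized by finite automata.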